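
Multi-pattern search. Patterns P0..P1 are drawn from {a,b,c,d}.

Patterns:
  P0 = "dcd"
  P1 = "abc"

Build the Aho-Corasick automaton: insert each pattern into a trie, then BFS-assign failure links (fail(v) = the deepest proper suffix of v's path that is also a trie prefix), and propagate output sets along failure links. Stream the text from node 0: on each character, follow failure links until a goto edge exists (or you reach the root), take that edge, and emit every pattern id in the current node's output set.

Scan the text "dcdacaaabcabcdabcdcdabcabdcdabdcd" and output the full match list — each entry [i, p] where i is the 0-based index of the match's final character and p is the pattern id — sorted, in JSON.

Build:
Trie nodes:
  n0 'ε': a→4 d→1
  n1 'd': c→2
  n2 'dc': d→3
  n3 'dcd': ·  ←P0
  n4 'a': b→5
  n5 'ab': c→6
  n6 'abc': ·  ←P1

Failure links (BFS by depth):
  n1('d'): parent n0 fail=0; on 'd' 0 → fail=0;  out ∅∪∅=∅
  n4('a'): parent n0 fail=0; on 'a' 0 → fail=0;  out ∅∪∅=∅
  n2('dc'): parent n1 fail=0; on 'c' 0 → fail=0;  out ∅∪∅=∅
  n5('ab'): parent n4 fail=0; on 'b' 0 → fail=0;  out ∅∪∅=∅
  n3('dcd'): parent n2 fail=0; on 'd' 0 → fail=1;  out {0}∪∅={0}
  n6('abc'): parent n5 fail=0; on 'c' 0 → fail=0;  out {1}∪∅={1}

Text stream:
i=0 'd': node 0→1
i=1 'c': node 1→2
i=2 'd': node 2→3  ** P0@[0:2]
i=3 'a': node 3→4 (via fail)
i=4 'c': node 4→0 (via fail)
i=5 'a': node 0→4
i=6 'a': node 4→4 (via fail)
i=7 'a': node 4→4 (via fail)
i=8 'b': node 4→5
i=9 'c': node 5→6  ** P1@[7:9]
i=10 'a': node 6→4 (via fail)
i=11 'b': node 4→5
i=12 'c': node 5→6  ** P1@[10:12]
i=13 'd': node 6→1 (via fail)
i=14 'a': node 1→4 (via fail)
i=15 'b': node 4→5
i=16 'c': node 5→6  ** P1@[14:16]
i=17 'd': node 6→1 (via fail)
i=18 'c': node 1→2
i=19 'd': node 2→3  ** P0@[17:19]
i=20 'a': node 3→4 (via fail)
i=21 'b': node 4→5
i=22 'c': node 5→6  ** P1@[20:22]
i=23 'a': node 6→4 (via fail)
i=24 'b': node 4→5
i=25 'd': node 5→1 (via fail)
i=26 'c': node 1→2
i=27 'd': node 2→3  ** P0@[25:27]
i=28 'a': node 3→4 (via fail)
i=29 'b': node 4→5
i=30 'd': node 5→1 (via fail)
i=31 'c': node 1→2
i=32 'd': node 2→3  ** P0@[30:32]

Result: [[2,0],[9,1],[12,1],[16,1],[19,0],[22,1],[27,0],[32,0]]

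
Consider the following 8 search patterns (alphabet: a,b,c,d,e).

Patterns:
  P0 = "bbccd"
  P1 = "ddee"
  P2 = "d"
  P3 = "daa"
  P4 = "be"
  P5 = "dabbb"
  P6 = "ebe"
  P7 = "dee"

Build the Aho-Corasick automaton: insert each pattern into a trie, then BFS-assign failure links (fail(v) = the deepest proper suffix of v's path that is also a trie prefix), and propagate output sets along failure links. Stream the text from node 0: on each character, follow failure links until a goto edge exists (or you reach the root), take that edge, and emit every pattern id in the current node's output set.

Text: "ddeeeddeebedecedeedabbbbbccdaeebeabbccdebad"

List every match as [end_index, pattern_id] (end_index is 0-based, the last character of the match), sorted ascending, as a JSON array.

Build:
Trie nodes:
  n0 'ε': b→1 d→6 e→16
  n1 'b': b→2 e→12
  n2 'bb': c→3
  n3 'bbc': c→4
  n4 'bbcc': d→5
  n5 'bbccd': ·  ←P0
  n6 'd': a→10 d→7 e→19  ←P2
  n7 'dd': e→8
  n8 'dde': e→9
  n9 'ddee': ·  ←P1
  n10 'da': a→11 b→13
  n11 'daa': ·  ←P3
  n12 'be': ·  ←P4
  n13 'dab': b→14
  n14 'dabb': b→15
  n15 'dabbb': ·  ←P5
  n16 'e': b→17
  n17 'eb': e→18
  n18 'ebe': ·  ←P6
  n19 'de': e→20
  n20 'dee': ·  ←P7

Failure links (BFS by depth):
  n1('b'): parent n0 fail=0; on 'b' 0 → fail=0;  out ∅∪∅=∅
  n6('d'): parent n0 fail=0; on 'd' 0 → fail=0;  out {2}∪∅={2}
  n16('e'): parent n0 fail=0; on 'e' 0 → fail=0;  out ∅∪∅=∅
  n2('bb'): parent n1 fail=0; on 'b' 0 → fail=1;  out ∅∪∅=∅
  n7('dd'): parent n6 fail=0; on 'd' 0 → fail=6;  out ∅∪{2}={2}
  n10('da'): parent n6 fail=0; on 'a' 0 → fail=0;  out ∅∪∅=∅
  n12('be'): parent n1 fail=0; on 'e' 0 → fail=16;  out {4}∪∅={4}
  n17('eb'): parent n16 fail=0; on 'b' 0 → fail=1;  out ∅∪∅=∅
  n19('de'): parent n6 fail=0; on 'e' 0 → fail=16;  out ∅∪∅=∅
  n3('bbc'): parent n2 fail=1; on 'c' 1→0 → fail=0;  out ∅∪∅=∅
  n8('dde'): parent n7 fail=6; on 'e' 6 → fail=19;  out ∅∪∅=∅
  n11('daa'): parent n10 fail=0; on 'a' 0 → fail=0;  out {3}∪∅={3}
  n13('dab'): parent n10 fail=0; on 'b' 0 → fail=1;  out ∅∪∅=∅
  n18('ebe'): parent n17 fail=1; on 'e' 1 → fail=12;  out {6}∪{4}={4,6}
  n20('dee'): parent n19 fail=16; on 'e' 16→0 → fail=16;  out {7}∪∅={7}
  n4('bbcc'): parent n3 fail=0; on 'c' 0 → fail=0;  out ∅∪∅=∅
  n9('ddee'): parent n8 fail=19; on 'e' 19 → fail=20;  out {1}∪{7}={1,7}
  n14('dabb'): parent n13 fail=1; on 'b' 1 → fail=2;  out ∅∪∅=∅
  n5('bbccd'): parent n4 fail=0; on 'd' 0 → fail=6;  out {0}∪{2}={0,2}
  n15('dabbb'): parent n14 fail=2; on 'b' 2→1 → fail=2;  out {5}∪∅={5}

Run:
pos 0 'd': at 6  emit P2@[0:0]
pos 1 'd': at 7  emit P2@[1:1]
pos 2 'e': at 8
pos 3 'e': at 9  emit P1@[0:3],P7@[1:3]
pos 4 'e': at 16 (via fail)
pos 5 'd': at 6 (via fail)  emit P2@[5:5]
pos 6 'd': at 7  emit P2@[6:6]
pos 7 'e': at 8
pos 8 'e': at 9  emit P1@[5:8],P7@[6:8]
pos 9 'b': at 17 (via fail)
pos 10 'e': at 18  emit P4@[9:10],P6@[8:10]
pos 11 'd': at 6 (via fail)  emit P2@[11:11]
pos 12 'e': at 19
pos 13 'c': at 0 (via fail)
pos 14 'e': at 16
pos 15 'd': at 6 (via fail)  emit P2@[15:15]
pos 16 'e': at 19
pos 17 'e': at 20  emit P7@[15:17]
pos 18 'd': at 6 (via fail)  emit P2@[18:18]
pos 19 'a': at 10
pos 20 'b': at 13
pos 21 'b': at 14
pos 22 'b': at 15  emit P5@[18:22]
pos 23 'b': at 2 (via fail)
pos 24 'b': at 2 (via fail)
pos 25 'c': at 3
pos 26 'c': at 4
pos 27 'd': at 5  emit P0@[23:27],P2@[27:27]
pos 28 'a': at 10 (via fail)
pos 29 'e': at 16 (via fail)
pos 30 'e': at 16 (via fail)
pos 31 'b': at 17
pos 32 'e': at 18  emit P4@[31:32],P6@[30:32]
pos 33 'a': at 0 (via fail)
pos 34 'b': at 1
pos 35 'b': at 2
pos 36 'c': at 3
pos 37 'c': at 4
pos 38 'd': at 5  emit P0@[34:38],P2@[38:38]
pos 39 'e': at 19 (via fail)
pos 40 'b': at 17 (via fail)
pos 41 'a': at 0 (via fail)
pos 42 'd': at 6  emit P2@[42:42]

All matches (sorted): [[0,2],[1,2],[3,1],[3,7],[5,2],[6,2],[8,1],[8,7],[10,4],[10,6],[11,2],[15,2],[17,7],[18,2],[22,5],[27,0],[27,2],[32,4],[32,6],[38,0],[38,2],[42,2]]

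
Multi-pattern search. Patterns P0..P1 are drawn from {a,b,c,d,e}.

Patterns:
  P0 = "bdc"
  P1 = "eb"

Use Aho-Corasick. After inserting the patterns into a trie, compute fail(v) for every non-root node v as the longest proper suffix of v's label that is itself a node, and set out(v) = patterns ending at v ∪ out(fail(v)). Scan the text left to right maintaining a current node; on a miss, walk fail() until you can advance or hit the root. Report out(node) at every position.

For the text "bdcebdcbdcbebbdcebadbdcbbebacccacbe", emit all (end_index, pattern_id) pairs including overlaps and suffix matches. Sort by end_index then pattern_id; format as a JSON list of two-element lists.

Build:
Trie nodes:
  0='ε' goto b→1 e→4
  1='b' goto d→2
  2='bd' goto c→3
  3='bdc' goto ·  [P0 ends]
  4='e' goto b→5
  5='eb' goto ·  [P1 ends]

Failure links (BFS by depth):
  fail(1) 'b': from fail(0)=0 chase 'b': 0 ⇒ 0;  out=∅∪out(0)=∅
  fail(4) 'e': from fail(0)=0 chase 'e': 0 ⇒ 0;  out=∅∪out(0)=∅
  fail(2) 'bd': from fail(1)=0 chase 'd': 0 ⇒ 0;  out=∅∪out(0)=∅
  fail(5) 'eb': from fail(4)=0 chase 'b': 0 ⇒ 1;  out={1}∪out(1)={1}
  fail(3) 'bdc': from fail(2)=0 chase 'c': 0 ⇒ 0;  out={0}∪out(0)={0}

Scan:
pos 0 'b': at 1
pos 1 'd': at 2
pos 2 'c': at 3  ** P0@[0:2]
pos 3 'e': at 4 (fail-walked)
pos 4 'b': at 5  ** P1@[3:4]
pos 5 'd': at 2 (fail-walked)
pos 6 'c': at 3  ** P0@[4:6]
pos 7 'b': at 1 (fail-walked)
pos 8 'd': at 2
pos 9 'c': at 3  ** P0@[7:9]
pos 10 'b': at 1 (fail-walked)
pos 11 'e': at 4 (fail-walked)
pos 12 'b': at 5  ** P1@[11:12]
pos 13 'b': at 1 (fail-walked)
pos 14 'd': at 2
pos 15 'c': at 3  ** P0@[13:15]
pos 16 'e': at 4 (fail-walked)
pos 17 'b': at 5  ** P1@[16:17]
pos 18 'a': at 0 (fail-walked)
pos 19 'd': at 0
pos 20 'b': at 1
pos 21 'd': at 2
pos 22 'c': at 3  ** P0@[20:22]
pos 23 'b': at 1 (fail-walked)
pos 24 'b': at 1 (fail-walked)
pos 25 'e': at 4 (fail-walked)
pos 26 'b': at 5  ** P1@[25:26]
pos 27 'a': at 0 (fail-walked)
pos 28 'c': at 0
pos 29 'c': at 0
pos 30 'c': at 0
pos 31 'a': at 0
pos 32 'c': at 0
pos 33 'b': at 1
pos 34 'e': at 4 (fail-walked)

Result: [[2,0],[4,1],[6,0],[9,0],[12,1],[15,0],[17,1],[22,0],[26,1]]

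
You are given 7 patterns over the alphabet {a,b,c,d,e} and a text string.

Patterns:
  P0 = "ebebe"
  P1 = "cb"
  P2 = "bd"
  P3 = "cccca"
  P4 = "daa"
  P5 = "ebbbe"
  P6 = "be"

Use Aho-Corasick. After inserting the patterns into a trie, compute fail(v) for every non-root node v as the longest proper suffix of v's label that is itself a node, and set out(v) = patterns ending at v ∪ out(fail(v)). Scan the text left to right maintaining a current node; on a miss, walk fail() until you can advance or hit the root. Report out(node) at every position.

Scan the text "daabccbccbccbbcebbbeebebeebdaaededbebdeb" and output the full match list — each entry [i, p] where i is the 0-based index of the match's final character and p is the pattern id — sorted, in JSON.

Build:
Trie (insert patterns):
  n0 'ε': b→8 c→6 d→14 e→1
  n1 'e': b→2
  n2 'eb': b→17 e→3
  n3 'ebe': b→4
  n4 'ebeb': e→5
  n5 'ebebe': ·  ←P0
  n6 'c': b→7 c→10
  n7 'cb': ·  ←P1
  n8 'b': d→9 e→20
  n9 'bd': ·  ←P2
  n10 'cc': c→11
  n11 'ccc': c→12
  n12 'cccc': a→13
  n13 'cccca': ·  ←P3
  n14 'd': a→15
  n15 'da': a→16
  n16 'daa': ·  ←P4
  n17 'ebb': b→18
  n18 'ebbb': e→19
  n19 'ebbbe': ·  ←P5
  n20 'be': ·  ←P6

Failure links (BFS by depth):
  fail(1) 'e': from fail(0)=0 chase 'e': 0 ⇒ 0;  out=∅∪out(0)=∅
  fail(6) 'c': from fail(0)=0 chase 'c': 0 ⇒ 0;  out=∅∪out(0)=∅
  fail(8) 'b': from fail(0)=0 chase 'b': 0 ⇒ 0;  out=∅∪out(0)=∅
  fail(14) 'd': from fail(0)=0 chase 'd': 0 ⇒ 0;  out=∅∪out(0)=∅
  fail(2) 'eb': from fail(1)=0 chase 'b': 0 ⇒ 8;  out=∅∪out(8)=∅
  fail(7) 'cb': from fail(6)=0 chase 'b': 0 ⇒ 8;  out={1}∪out(8)={1}
  fail(9) 'bd': from fail(8)=0 chase 'd': 0 ⇒ 14;  out={2}∪out(14)={2}
  fail(10) 'cc': from fail(6)=0 chase 'c': 0 ⇒ 6;  out=∅∪out(6)=∅
  fail(15) 'da': from fail(14)=0 chase 'a': 0 ⇒ 0;  out=∅∪out(0)=∅
  fail(20) 'be': from fail(8)=0 chase 'e': 0 ⇒ 1;  out={6}∪out(1)={6}
  fail(3) 'ebe': from fail(2)=8 chase 'e': 8 ⇒ 20;  out=∅∪out(20)={6}
  fail(11) 'ccc': from fail(10)=6 chase 'c': 6 ⇒ 10;  out=∅∪out(10)=∅
  fail(16) 'daa': from fail(15)=0 chase 'a': 0 ⇒ 0;  out={4}∪out(0)={4}
  fail(17) 'ebb': from fail(2)=8 chase 'b': 8→0 ⇒ 8;  out=∅∪out(8)=∅
  fail(4) 'ebeb': from fail(3)=20 chase 'b': 20→1 ⇒ 2;  out=∅∪out(2)=∅
  fail(12) 'cccc': from fail(11)=10 chase 'c': 10 ⇒ 11;  out=∅∪out(11)=∅
  fail(18) 'ebbb': from fail(17)=8 chase 'b': 8→0 ⇒ 8;  out=∅∪out(8)=∅
  fail(5) 'ebebe': from fail(4)=2 chase 'e': 2 ⇒ 3;  out={0}∪out(3)={0,6}
  fail(13) 'cccca': from fail(12)=11 chase 'a': 11→10→6→0 ⇒ 0;  out={3}∪out(0)={3}
  fail(19) 'ebbbe': from fail(18)=8 chase 'e': 8 ⇒ 20;  out={5}∪out(20)={5,6}

Scan:
pos 0 'd': at 14
pos 1 'a': at 15
pos 2 'a': at 16  ** P4@[0:2]
pos 3 'b': at 8 ·f
pos 4 'c': at 6 ·f
pos 5 'c': at 10
pos 6 'b': at 7 ·f  ** P1@[5:6]
pos 7 'c': at 6 ·f
pos 8 'c': at 10
pos 9 'b': at 7 ·f  ** P1@[8:9]
pos 10 'c': at 6 ·f
pos 11 'c': at 10
pos 12 'b': at 7 ·f  ** P1@[11:12]
pos 13 'b': at 8 ·f
pos 14 'c': at 6 ·f
pos 15 'e': at 1 ·f
pos 16 'b': at 2
pos 17 'b': at 17
pos 18 'b': at 18
pos 19 'e': at 19  ** P5@[15:19],P6@[18:19]
pos 20 'e': at 1 ·f
pos 21 'b': at 2
pos 22 'e': at 3  ** P6@[21:22]
pos 23 'b': at 4
pos 24 'e': at 5  ** P0@[20:24],P6@[23:24]
pos 25 'e': at 1 ·f
pos 26 'b': at 2
pos 27 'd': at 9 ·f  ** P2@[26:27]
pos 28 'a': at 15 ·f
pos 29 'a': at 16  ** P4@[27:29]
pos 30 'e': at 1 ·f
pos 31 'd': at 14 ·f
pos 32 'e': at 1 ·f
pos 33 'd': at 14 ·f
pos 34 'b': at 8 ·f
pos 35 'e': at 20  ** P6@[34:35]
pos 36 'b': at 2 ·f
pos 37 'd': at 9 ·f  ** P2@[36:37]
pos 38 'e': at 1 ·f
pos 39 'b': at 2

All matches (sorted): [[2,4],[6,1],[9,1],[12,1],[19,5],[19,6],[22,6],[24,0],[24,6],[27,2],[29,4],[35,6],[37,2]]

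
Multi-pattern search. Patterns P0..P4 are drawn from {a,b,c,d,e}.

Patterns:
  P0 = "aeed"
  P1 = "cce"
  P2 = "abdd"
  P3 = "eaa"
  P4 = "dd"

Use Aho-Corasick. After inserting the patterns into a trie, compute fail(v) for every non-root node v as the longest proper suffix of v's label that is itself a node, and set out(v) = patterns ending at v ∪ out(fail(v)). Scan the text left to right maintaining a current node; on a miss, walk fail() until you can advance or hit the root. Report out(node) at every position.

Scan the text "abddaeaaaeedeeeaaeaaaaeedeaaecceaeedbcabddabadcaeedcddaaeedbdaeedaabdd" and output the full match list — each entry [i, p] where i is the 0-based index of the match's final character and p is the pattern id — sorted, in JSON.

Construct AC machine:
Trie nodes:
  0='ε' goto a→1 c→5 d→14 e→11
  1='a' goto b→8 e→2
  2='ae' goto e→3
  3='aee' goto d→4
  4='aeed' goto ·  [P0 ends]
  5='c' goto c→6
  6='cc' goto e→7
  7='cce' goto ·  [P1 ends]
  8='ab' goto d→9
  9='abd' goto d→10
  10='abdd' goto ·  [P2 ends]
  11='e' goto a→12
  12='ea' goto a→13
  13='eaa' goto ·  [P3 ends]
  14='d' goto d→15
  15='dd' goto ·  [P4 ends]

Failure links (BFS by depth):
  n1('a'): parent n0 fail=0; on 'a' 0 → fail=0;  out ∅∪∅=∅
  n5('c'): parent n0 fail=0; on 'c' 0 → fail=0;  out ∅∪∅=∅
  n11('e'): parent n0 fail=0; on 'e' 0 → fail=0;  out ∅∪∅=∅
  n14('d'): parent n0 fail=0; on 'd' 0 → fail=0;  out ∅∪∅=∅
  n2('ae'): parent n1 fail=0; on 'e' 0 → fail=11;  out ∅∪∅=∅
  n6('cc'): parent n5 fail=0; on 'c' 0 → fail=5;  out ∅∪∅=∅
  n8('ab'): parent n1 fail=0; on 'b' 0 → fail=0;  out ∅∪∅=∅
  n12('ea'): parent n11 fail=0; on 'a' 0 → fail=1;  out ∅∪∅=∅
  n15('dd'): parent n14 fail=0; on 'd' 0 → fail=14;  out {4}∪∅={4}
  n3('aee'): parent n2 fail=11; on 'e' 11→0 → fail=11;  out ∅∪∅=∅
  n7('cce'): parent n6 fail=5; on 'e' 5→0 → fail=11;  out {1}∪∅={1}
  n9('abd'): parent n8 fail=0; on 'd' 0 → fail=14;  out ∅∪∅=∅
  n13('eaa'): parent n12 fail=1; on 'a' 1→0 → fail=1;  out {3}∪∅={3}
  n4('aeed'): parent n3 fail=11; on 'd' 11→0 → fail=14;  out {0}∪∅={0}
  n10('abdd'): parent n9 fail=14; on 'd' 14 → fail=15;  out {2}∪{4}={2,4}

Scan:
pos 0 'a': at 1
pos 1 'b': at 8
pos 2 'd': at 9
pos 3 'd': at 10  → match P2@[0:3],P4@[2:3]
pos 4 'a': at 1 (fail-walked)
pos 5 'e': at 2
pos 6 'a': at 12 (fail-walked)
pos 7 'a': at 13  → match P3@[5:7]
pos 8 'a': at 1 (fail-walked)
pos 9 'e': at 2
pos 10 'e': at 3
pos 11 'd': at 4  → match P0@[8:11]
pos 12 'e': at 11 (fail-walked)
pos 13 'e': at 11 (fail-walked)
pos 14 'e': at 11 (fail-walked)
pos 15 'a': at 12
pos 16 'a': at 13  → match P3@[14:16]
pos 17 'e': at 2 (fail-walked)
pos 18 'a': at 12 (fail-walked)
pos 19 'a': at 13  → match P3@[17:19]
pos 20 'a': at 1 (fail-walked)
pos 21 'a': at 1 (fail-walked)
pos 22 'e': at 2
pos 23 'e': at 3
pos 24 'd': at 4  → match P0@[21:24]
pos 25 'e': at 11 (fail-walked)
pos 26 'a': at 12
pos 27 'a': at 13  → match P3@[25:27]
pos 28 'e': at 2 (fail-walked)
pos 29 'c': at 5 (fail-walked)
pos 30 'c': at 6
pos 31 'e': at 7  → match P1@[29:31]
pos 32 'a': at 12 (fail-walked)
pos 33 'e': at 2 (fail-walked)
pos 34 'e': at 3
pos 35 'd': at 4  → match P0@[32:35]
pos 36 'b': at 0 (fail-walked)
pos 37 'c': at 5
pos 38 'a': at 1 (fail-walked)
pos 39 'b': at 8
pos 40 'd': at 9
pos 41 'd': at 10  → match P2@[38:41],P4@[40:41]
pos 42 'a': at 1 (fail-walked)
pos 43 'b': at 8
pos 44 'a': at 1 (fail-walked)
pos 45 'd': at 14 (fail-walked)
pos 46 'c': at 5 (fail-walked)
pos 47 'a': at 1 (fail-walked)
pos 48 'e': at 2
pos 49 'e': at 3
pos 50 'd': at 4  → match P0@[47:50]
pos 51 'c': at 5 (fail-walked)
pos 52 'd': at 14 (fail-walked)
pos 53 'd': at 15  → match P4@[52:53]
pos 54 'a': at 1 (fail-walked)
pos 55 'a': at 1 (fail-walked)
pos 56 'e': at 2
pos 57 'e': at 3
pos 58 'd': at 4  → match P0@[55:58]
pos 59 'b': at 0 (fail-walked)
pos 60 'd': at 14
pos 61 'a': at 1 (fail-walked)
pos 62 'e': at 2
pos 63 'e': at 3
pos 64 'd': at 4  → match P0@[61:64]
pos 65 'a': at 1 (fail-walked)
pos 66 'a': at 1 (fail-walked)
pos 67 'b': at 8
pos 68 'd': at 9
pos 69 'd': at 10  → match P2@[66:69],P4@[68:69]

All matches (sorted): [[3,2],[3,4],[7,3],[11,0],[16,3],[19,3],[24,0],[27,3],[31,1],[35,0],[41,2],[41,4],[50,0],[53,4],[58,0],[64,0],[69,2],[69,4]]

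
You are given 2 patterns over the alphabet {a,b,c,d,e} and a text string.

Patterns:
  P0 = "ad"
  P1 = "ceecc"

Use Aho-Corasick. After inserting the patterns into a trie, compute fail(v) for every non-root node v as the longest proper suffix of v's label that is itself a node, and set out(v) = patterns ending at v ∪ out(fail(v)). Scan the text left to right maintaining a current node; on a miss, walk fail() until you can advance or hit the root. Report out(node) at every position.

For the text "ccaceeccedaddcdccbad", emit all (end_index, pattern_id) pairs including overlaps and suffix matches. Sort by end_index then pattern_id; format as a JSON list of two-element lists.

Build automaton:
Trie (insert patterns):
  n0 'ε': a→1 c→3
  n1 'a': d→2
  n2 'ad': ·  [P0 ends]
  n3 'c': e→4
  n4 'ce': e→5
  n5 'cee': c→6
  n6 'ceec': c→7
  n7 'ceecc': ·  [P1 ends]

BFS fail/out derivation:
  fail(1) 'a': from fail(0)=0 chase 'a': 0 ⇒ 0;  out=∅∪out(0)=∅
  fail(3) 'c': from fail(0)=0 chase 'c': 0 ⇒ 0;  out=∅∪out(0)=∅
  fail(2) 'ad': from fail(1)=0 chase 'd': 0 ⇒ 0;  out={0}∪out(0)={0}
  fail(4) 'ce': from fail(3)=0 chase 'e': 0 ⇒ 0;  out=∅∪out(0)=∅
  fail(5) 'cee': from fail(4)=0 chase 'e': 0 ⇒ 0;  out=∅∪out(0)=∅
  fail(6) 'ceec': from fail(5)=0 chase 'c': 0 ⇒ 3;  out=∅∪out(3)=∅
  fail(7) 'ceecc': from fail(6)=3 chase 'c': 3→0 ⇒ 3;  out={1}∪out(3)={1}

Run:
pos 0 'c': at 3
pos 1 'c': at 3 (via fail)
pos 2 'a': at 1 (via fail)
pos 3 'c': at 3 (via fail)
pos 4 'e': at 4
pos 5 'e': at 5
pos 6 'c': at 6
pos 7 'c': at 7  → match P1@[3:7]
pos 8 'e': at 4 (via fail)
pos 9 'd': at 0 (via fail)
pos 10 'a': at 1
pos 11 'd': at 2  → match P0@[10:11]
pos 12 'd': at 0 (via fail)
pos 13 'c': at 3
pos 14 'd': at 0 (via fail)
pos 15 'c': at 3
pos 16 'c': at 3 (via fail)
pos 17 'b': at 0 (via fail)
pos 18 'a': at 1
pos 19 'd': at 2  → match P0@[18:19]

Result: [[7,1],[11,0],[19,0]]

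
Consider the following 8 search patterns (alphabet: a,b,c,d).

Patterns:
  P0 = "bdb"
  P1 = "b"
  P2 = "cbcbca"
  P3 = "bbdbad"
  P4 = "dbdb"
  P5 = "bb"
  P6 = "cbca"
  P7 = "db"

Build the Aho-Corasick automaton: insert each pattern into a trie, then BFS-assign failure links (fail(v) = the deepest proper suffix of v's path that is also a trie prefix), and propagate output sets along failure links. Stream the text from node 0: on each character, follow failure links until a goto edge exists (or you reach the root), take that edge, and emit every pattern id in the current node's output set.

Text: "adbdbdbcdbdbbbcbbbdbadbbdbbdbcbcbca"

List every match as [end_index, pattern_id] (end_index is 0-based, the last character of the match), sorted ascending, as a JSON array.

Build:
Trie nodes:
  0='ε' goto b→1 c→4 d→15
  1='b' goto b→10 d→2  ←P1
  2='bd' goto b→3
  3='bdb' goto ·  ←P0
  4='c' goto b→5
  5='cb' goto c→6
  6='cbc' goto a→19 b→7
  7='cbcb' goto c→8
  8='cbcbc' goto a→9
  9='cbcbca' goto ·  ←P2
  10='bb' goto d→11  ←P5
  11='bbd' goto b→12
  12='bbdb' goto a→13
  13='bbdba' goto d→14
  14='bbdbad' goto ·  ←P3
  15='d' goto b→16
  16='db' goto d→17  ←P7
  17='dbd' goto b→18
  18='dbdb' goto ·  ←P4
  19='cbca' goto ·  ←P6

BFS fail/out derivation:
  n1('b'): parent n0 fail=0; on 'b' 0 → fail=0;  out {1}∪∅={1}
  n4('c'): parent n0 fail=0; on 'c' 0 → fail=0;  out ∅∪∅=∅
  n15('d'): parent n0 fail=0; on 'd' 0 → fail=0;  out ∅∪∅=∅
  n2('bd'): parent n1 fail=0; on 'd' 0 → fail=15;  out ∅∪∅=∅
  n5('cb'): parent n4 fail=0; on 'b' 0 → fail=1;  out ∅∪{1}={1}
  n10('bb'): parent n1 fail=0; on 'b' 0 → fail=1;  out {5}∪{1}={1,5}
  n16('db'): parent n15 fail=0; on 'b' 0 → fail=1;  out {7}∪{1}={1,7}
  n3('bdb'): parent n2 fail=15; on 'b' 15 → fail=16;  out {0}∪{1,7}={0,1,7}
  n6('cbc'): parent n5 fail=1; on 'c' 1→0 → fail=4;  out ∅∪∅=∅
  n11('bbd'): parent n10 fail=1; on 'd' 1 → fail=2;  out ∅∪∅=∅
  n17('dbd'): parent n16 fail=1; on 'd' 1 → fail=2;  out ∅∪∅=∅
  n7('cbcb'): parent n6 fail=4; on 'b' 4 → fail=5;  out ∅∪{1}={1}
  n12('bbdb'): parent n11 fail=2; on 'b' 2 → fail=3;  out ∅∪{0,1,7}={0,1,7}
  n18('dbdb'): parent n17 fail=2; on 'b' 2 → fail=3;  out {4}∪{0,1,7}={0,1,4,7}
  n19('cbca'): parent n6 fail=4; on 'a' 4→0 → fail=0;  out {6}∪∅={6}
  n8('cbcbc'): parent n7 fail=5; on 'c' 5 → fail=6;  out ∅∪∅=∅
  n13('bbdba'): parent n12 fail=3; on 'a' 3→16→1→0 → fail=0;  out ∅∪∅=∅
  n9('cbcbca'): parent n8 fail=6; on 'a' 6 → fail=19;  out {2}∪{6}={2,6}
  n14('bbdbad'): parent n13 fail=0; on 'd' 0 → fail=15;  out {3}∪∅={3}

Run:
[0] read 'a'  n0⇒n0
[1] read 'd'  n0⇒n15
[2] read 'b'  n15⇒n16  → match P1@[2:2],P7@[1:2]
[3] read 'd'  n16⇒n17
[4] read 'b'  n17⇒n18  → match P0@[2:4],P1@[4:4],P4@[1:4],P7@[3:4]
[5] read 'd'  n18⇒n17 (via fail)
[6] read 'b'  n17⇒n18  → match P0@[4:6],P1@[6:6],P4@[3:6],P7@[5:6]
[7] read 'c'  n18⇒n4 (via fail)
[8] read 'd'  n4⇒n15 (via fail)
[9] read 'b'  n15⇒n16  → match P1@[9:9],P7@[8:9]
[10] read 'd'  n16⇒n17
[11] read 'b'  n17⇒n18  → match P0@[9:11],P1@[11:11],P4@[8:11],P7@[10:11]
[12] read 'b'  n18⇒n10 (via fail)  → match P1@[12:12],P5@[11:12]
[13] read 'b'  n10⇒n10 (via fail)  → match P1@[13:13],P5@[12:13]
[14] read 'c'  n10⇒n4 (via fail)
[15] read 'b'  n4⇒n5  → match P1@[15:15]
[16] read 'b'  n5⇒n10 (via fail)  → match P1@[16:16],P5@[15:16]
[17] read 'b'  n10⇒n10 (via fail)  → match P1@[17:17],P5@[16:17]
[18] read 'd'  n10⇒n11
[19] read 'b'  n11⇒n12  → match P0@[17:19],P1@[19:19],P7@[18:19]
[20] read 'a'  n12⇒n13
[21] read 'd'  n13⇒n14  → match P3@[16:21]
[22] read 'b'  n14⇒n16 (via fail)  → match P1@[22:22],P7@[21:22]
[23] read 'b'  n16⇒n10 (via fail)  → match P1@[23:23],P5@[22:23]
[24] read 'd'  n10⇒n11
[25] read 'b'  n11⇒n12  → match P0@[23:25],P1@[25:25],P7@[24:25]
[26] read 'b'  n12⇒n10 (via fail)  → match P1@[26:26],P5@[25:26]
[27] read 'd'  n10⇒n11
[28] read 'b'  n11⇒n12  → match P0@[26:28],P1@[28:28],P7@[27:28]
[29] read 'c'  n12⇒n4 (via fail)
[30] read 'b'  n4⇒n5  → match P1@[30:30]
[31] read 'c'  n5⇒n6
[32] read 'b'  n6⇒n7  → match P1@[32:32]
[33] read 'c'  n7⇒n8
[34] read 'a'  n8⇒n9  → match P2@[29:34],P6@[31:34]

Result: [[2,1],[2,7],[4,0],[4,1],[4,4],[4,7],[6,0],[6,1],[6,4],[6,7],[9,1],[9,7],[11,0],[11,1],[11,4],[11,7],[12,1],[12,5],[13,1],[13,5],[15,1],[16,1],[16,5],[17,1],[17,5],[19,0],[19,1],[19,7],[21,3],[22,1],[22,7],[23,1],[23,5],[25,0],[25,1],[25,7],[26,1],[26,5],[28,0],[28,1],[28,7],[30,1],[32,1],[34,2],[34,6]]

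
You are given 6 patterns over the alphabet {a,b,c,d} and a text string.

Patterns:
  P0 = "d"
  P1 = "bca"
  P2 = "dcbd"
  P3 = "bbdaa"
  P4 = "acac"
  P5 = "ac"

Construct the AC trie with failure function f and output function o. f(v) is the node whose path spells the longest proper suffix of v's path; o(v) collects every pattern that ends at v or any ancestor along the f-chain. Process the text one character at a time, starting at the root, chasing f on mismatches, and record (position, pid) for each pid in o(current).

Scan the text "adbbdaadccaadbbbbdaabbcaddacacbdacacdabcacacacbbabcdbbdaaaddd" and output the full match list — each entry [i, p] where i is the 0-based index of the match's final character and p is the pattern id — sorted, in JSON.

Build:
Trie nodes:
  0='ε' goto a→12 b→2 d→1
  1='d' goto c→5  ←P0
  2='b' goto b→8 c→3
  3='bc' goto a→4
  4='bca' goto ·  ←P1
  5='dc' goto b→6
  6='dcb' goto d→7
  7='dcbd' goto ·  ←P2
  8='bb' goto d→9
  9='bbd' goto a→10
  10='bbda' goto a→11
  11='bbdaa' goto ·  ←P3
  12='a' goto c→13
  13='ac' goto a→14  ←P5
  14='aca' goto c→15
  15='acac' goto ·  ←P4

BFS fail/out derivation:
  fail(1) 'd': from fail(0)=0 chase 'd': 0 ⇒ 0;  out={0}∪out(0)={0}
  fail(2) 'b': from fail(0)=0 chase 'b': 0 ⇒ 0;  out=∅∪out(0)=∅
  fail(12) 'a': from fail(0)=0 chase 'a': 0 ⇒ 0;  out=∅∪out(0)=∅
  fail(3) 'bc': from fail(2)=0 chase 'c': 0 ⇒ 0;  out=∅∪out(0)=∅
  fail(5) 'dc': from fail(1)=0 chase 'c': 0 ⇒ 0;  out=∅∪out(0)=∅
  fail(8) 'bb': from fail(2)=0 chase 'b': 0 ⇒ 2;  out=∅∪out(2)=∅
  fail(13) 'ac': from fail(12)=0 chase 'c': 0 ⇒ 0;  out={5}∪out(0)={5}
  fail(4) 'bca': from fail(3)=0 chase 'a': 0 ⇒ 12;  out={1}∪out(12)={1}
  fail(6) 'dcb': from fail(5)=0 chase 'b': 0 ⇒ 2;  out=∅∪out(2)=∅
  fail(9) 'bbd': from fail(8)=2 chase 'd': 2→0 ⇒ 1;  out=∅∪out(1)={0}
  fail(14) 'aca': from fail(13)=0 chase 'a': 0 ⇒ 12;  out=∅∪out(12)=∅
  fail(7) 'dcbd': from fail(6)=2 chase 'd': 2→0 ⇒ 1;  out={2}∪out(1)={0,2}
  fail(10) 'bbda': from fail(9)=1 chase 'a': 1→0 ⇒ 12;  out=∅∪out(12)=∅
  fail(15) 'acac': from fail(14)=12 chase 'c': 12 ⇒ 13;  out={4}∪out(13)={4,5}
  fail(11) 'bbdaa': from fail(10)=12 chase 'a': 12→0 ⇒ 12;  out={3}∪out(12)={3}

Text stream:
pos 0 'a': at 12
pos 1 'd': at 1 (fail-walked)  ** P0@[1:1]
pos 2 'b': at 2 (fail-walked)
pos 3 'b': at 8
pos 4 'd': at 9  ** P0@[4:4]
pos 5 'a': at 10
pos 6 'a': at 11  ** P3@[2:6]
pos 7 'd': at 1 (fail-walked)  ** P0@[7:7]
pos 8 'c': at 5
pos 9 'c': at 0 (fail-walked)
pos 10 'a': at 12
pos 11 'a': at 12 (fail-walked)
pos 12 'd': at 1 (fail-walked)  ** P0@[12:12]
pos 13 'b': at 2 (fail-walked)
pos 14 'b': at 8
pos 15 'b': at 8 (fail-walked)
pos 16 'b': at 8 (fail-walked)
pos 17 'd': at 9  ** P0@[17:17]
pos 18 'a': at 10
pos 19 'a': at 11  ** P3@[15:19]
pos 20 'b': at 2 (fail-walked)
pos 21 'b': at 8
pos 22 'c': at 3 (fail-walked)
pos 23 'a': at 4  ** P1@[21:23]
pos 24 'd': at 1 (fail-walked)  ** P0@[24:24]
pos 25 'd': at 1 (fail-walked)  ** P0@[25:25]
pos 26 'a': at 12 (fail-walked)
pos 27 'c': at 13  ** P5@[26:27]
pos 28 'a': at 14
pos 29 'c': at 15  ** P4@[26:29],P5@[28:29]
pos 30 'b': at 2 (fail-walked)
pos 31 'd': at 1 (fail-walked)  ** P0@[31:31]
pos 32 'a': at 12 (fail-walked)
pos 33 'c': at 13  ** P5@[32:33]
pos 34 'a': at 14
pos 35 'c': at 15  ** P4@[32:35],P5@[34:35]
pos 36 'd': at 1 (fail-walked)  ** P0@[36:36]
pos 37 'a': at 12 (fail-walked)
pos 38 'b': at 2 (fail-walked)
pos 39 'c': at 3
pos 40 'a': at 4  ** P1@[38:40]
pos 41 'c': at 13 (fail-walked)  ** P5@[40:41]
pos 42 'a': at 14
pos 43 'c': at 15  ** P4@[40:43],P5@[42:43]
pos 44 'a': at 14 (fail-walked)
pos 45 'c': at 15  ** P4@[42:45],P5@[44:45]
pos 46 'b': at 2 (fail-walked)
pos 47 'b': at 8
pos 48 'a': at 12 (fail-walked)
pos 49 'b': at 2 (fail-walked)
pos 50 'c': at 3
pos 51 'd': at 1 (fail-walked)  ** P0@[51:51]
pos 52 'b': at 2 (fail-walked)
pos 53 'b': at 8
pos 54 'd': at 9  ** P0@[54:54]
pos 55 'a': at 10
pos 56 'a': at 11  ** P3@[52:56]
pos 57 'a': at 12 (fail-walked)
pos 58 'd': at 1 (fail-walked)  ** P0@[58:58]
pos 59 'd': at 1 (fail-walked)  ** P0@[59:59]
pos 60 'd': at 1 (fail-walked)  ** P0@[60:60]

Matches: [[1,0],[4,0],[6,3],[7,0],[12,0],[17,0],[19,3],[23,1],[24,0],[25,0],[27,5],[29,4],[29,5],[31,0],[33,5],[35,4],[35,5],[36,0],[40,1],[41,5],[43,4],[43,5],[45,4],[45,5],[51,0],[54,0],[56,3],[58,0],[59,0],[60,0]]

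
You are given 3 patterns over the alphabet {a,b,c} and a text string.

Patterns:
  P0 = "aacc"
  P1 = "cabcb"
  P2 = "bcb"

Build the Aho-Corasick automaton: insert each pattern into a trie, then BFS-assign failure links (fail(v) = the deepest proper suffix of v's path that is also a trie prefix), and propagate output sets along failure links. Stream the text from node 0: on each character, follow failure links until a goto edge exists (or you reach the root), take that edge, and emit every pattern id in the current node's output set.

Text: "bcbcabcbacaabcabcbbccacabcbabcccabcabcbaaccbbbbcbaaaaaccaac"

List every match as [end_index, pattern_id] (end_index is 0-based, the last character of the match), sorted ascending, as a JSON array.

Build automaton:
Trie nodes:
  0='ε' goto a→1 b→10 c→5
  1='a' goto a→2
  2='aa' goto c→3
  3='aac' goto c→4
  4='aacc' goto ·  [P0 ends]
  5='c' goto a→6
  6='ca' goto b→7
  7='cab' goto c→8
  8='cabc' goto b→9
  9='cabcb' goto ·  [P1 ends]
  10='b' goto c→11
  11='bc' goto b→12
  12='bcb' goto ·  [P2 ends]

BFS fail/out derivation:
  n1('a'): parent n0 fail=0; on 'a' 0 → fail=0;  out ∅∪∅=∅
  n5('c'): parent n0 fail=0; on 'c' 0 → fail=0;  out ∅∪∅=∅
  n10('b'): parent n0 fail=0; on 'b' 0 → fail=0;  out ∅∪∅=∅
  n2('aa'): parent n1 fail=0; on 'a' 0 → fail=1;  out ∅∪∅=∅
  n6('ca'): parent n5 fail=0; on 'a' 0 → fail=1;  out ∅∪∅=∅
  n11('bc'): parent n10 fail=0; on 'c' 0 → fail=5;  out ∅∪∅=∅
  n3('aac'): parent n2 fail=1; on 'c' 1→0 → fail=5;  out ∅∪∅=∅
  n7('cab'): parent n6 fail=1; on 'b' 1→0 → fail=10;  out ∅∪∅=∅
  n12('bcb'): parent n11 fail=5; on 'b' 5→0 → fail=10;  out {2}∪∅={2}
  n4('aacc'): parent n3 fail=5; on 'c' 5→0 → fail=5;  out {0}∪∅={0}
  n8('cabc'): parent n7 fail=10; on 'c' 10 → fail=11;  out ∅∪∅=∅
  n9('cabcb'): parent n8 fail=11; on 'b' 11 → fail=12;  out {1}∪{2}={1,2}

Scan:
[0] read 'b'  n0⇒n10
[1] read 'c'  n10⇒n11
[2] read 'b'  n11⇒n12  ** P2@[0:2]
[3] read 'c'  n12⇒n11 (via fail)
[4] read 'a'  n11⇒n6 (via fail)
[5] read 'b'  n6⇒n7
[6] read 'c'  n7⇒n8
[7] read 'b'  n8⇒n9  ** P1@[3:7],P2@[5:7]
[8] read 'a'  n9⇒n1 (via fail)
[9] read 'c'  n1⇒n5 (via fail)
[10] read 'a'  n5⇒n6
[11] read 'a'  n6⇒n2 (via fail)
[12] read 'b'  n2⇒n10 (via fail)
[13] read 'c'  n10⇒n11
[14] read 'a'  n11⇒n6 (via fail)
[15] read 'b'  n6⇒n7
[16] read 'c'  n7⇒n8
[17] read 'b'  n8⇒n9  ** P1@[13:17],P2@[15:17]
[18] read 'b'  n9⇒n10 (via fail)
[19] read 'c'  n10⇒n11
[20] read 'c'  n11⇒n5 (via fail)
[21] read 'a'  n5⇒n6
[22] read 'c'  n6⇒n5 (via fail)
[23] read 'a'  n5⇒n6
[24] read 'b'  n6⇒n7
[25] read 'c'  n7⇒n8
[26] read 'b'  n8⇒n9  ** P1@[22:26],P2@[24:26]
[27] read 'a'  n9⇒n1 (via fail)
[28] read 'b'  n1⇒n10 (via fail)
[29] read 'c'  n10⇒n11
[30] read 'c'  n11⇒n5 (via fail)
[31] read 'c'  n5⇒n5 (via fail)
[32] read 'a'  n5⇒n6
[33] read 'b'  n6⇒n7
[34] read 'c'  n7⇒n8
[35] read 'a'  n8⇒n6 (via fail)
[36] read 'b'  n6⇒n7
[37] read 'c'  n7⇒n8
[38] read 'b'  n8⇒n9  ** P1@[34:38],P2@[36:38]
[39] read 'a'  n9⇒n1 (via fail)
[40] read 'a'  n1⇒n2
[41] read 'c'  n2⇒n3
[42] read 'c'  n3⇒n4  ** P0@[39:42]
[43] read 'b'  n4⇒n10 (via fail)
[44] read 'b'  n10⇒n10 (via fail)
[45] read 'b'  n10⇒n10 (via fail)
[46] read 'b'  n10⇒n10 (via fail)
[47] read 'c'  n10⇒n11
[48] read 'b'  n11⇒n12  ** P2@[46:48]
[49] read 'a'  n12⇒n1 (via fail)
[50] read 'a'  n1⇒n2
[51] read 'a'  n2⇒n2 (via fail)
[52] read 'a'  n2⇒n2 (via fail)
[53] read 'a'  n2⇒n2 (via fail)
[54] read 'c'  n2⇒n3
[55] read 'c'  n3⇒n4  ** P0@[52:55]
[56] read 'a'  n4⇒n6 (via fail)
[57] read 'a'  n6⇒n2 (via fail)
[58] read 'c'  n2⇒n3

Matches: [[2,2],[7,1],[7,2],[17,1],[17,2],[26,1],[26,2],[38,1],[38,2],[42,0],[48,2],[55,0]]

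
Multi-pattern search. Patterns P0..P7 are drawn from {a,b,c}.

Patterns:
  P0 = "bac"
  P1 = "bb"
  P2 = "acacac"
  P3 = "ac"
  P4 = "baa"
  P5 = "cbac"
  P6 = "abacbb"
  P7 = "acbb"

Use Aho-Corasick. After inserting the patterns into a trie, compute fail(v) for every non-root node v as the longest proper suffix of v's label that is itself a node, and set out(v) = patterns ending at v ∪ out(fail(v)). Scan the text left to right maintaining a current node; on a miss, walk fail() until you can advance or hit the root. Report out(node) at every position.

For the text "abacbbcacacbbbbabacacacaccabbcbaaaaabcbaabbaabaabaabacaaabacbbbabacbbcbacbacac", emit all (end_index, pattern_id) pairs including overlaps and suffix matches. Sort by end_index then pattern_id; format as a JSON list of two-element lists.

Build:
Trie nodes:
  0='ε' goto a→5 b→1 c→12
  1='b' goto a→2 b→4
  2='ba' goto a→11 c→3
  3='bac' goto ·  ←P0
  4='bb' goto ·  ←P1
  5='a' goto b→16 c→6
  6='ac' goto a→7 b→21  ←P3
  7='aca' goto c→8
  8='acac' goto a→9
  9='acaca' goto c→10
  10='acacac' goto ·  ←P2
  11='baa' goto ·  ←P4
  12='c' goto b→13
  13='cb' goto a→14
  14='cba' goto c→15
  15='cbac' goto ·  ←P5
  16='ab' goto a→17
  17='aba' goto c→18
  18='abac' goto b→19
  19='abacb' goto b→20
  20='abacbb' goto ·  ←P6
  21='acb' goto b→22
  22='acbb' goto ·  ←P7

Failure links (BFS by depth):
  n1('b'): parent n0 fail=0; on 'b' 0 → fail=0;  out ∅∪∅=∅
  n5('a'): parent n0 fail=0; on 'a' 0 → fail=0;  out ∅∪∅=∅
  n12('c'): parent n0 fail=0; on 'c' 0 → fail=0;  out ∅∪∅=∅
  n2('ba'): parent n1 fail=0; on 'a' 0 → fail=5;  out ∅∪∅=∅
  n4('bb'): parent n1 fail=0; on 'b' 0 → fail=1;  out {1}∪∅={1}
  n6('ac'): parent n5 fail=0; on 'c' 0 → fail=12;  out {3}∪∅={3}
  n13('cb'): parent n12 fail=0; on 'b' 0 → fail=1;  out ∅∪∅=∅
  n16('ab'): parent n5 fail=0; on 'b' 0 → fail=1;  out ∅∪∅=∅
  n3('bac'): parent n2 fail=5; on 'c' 5 → fail=6;  out {0}∪{3}={0,3}
  n7('aca'): parent n6 fail=12; on 'a' 12→0 → fail=5;  out ∅∪∅=∅
  n11('baa'): parent n2 fail=5; on 'a' 5→0 → fail=5;  out {4}∪∅={4}
  n14('cba'): parent n13 fail=1; on 'a' 1 → fail=2;  out ∅∪∅=∅
  n17('aba'): parent n16 fail=1; on 'a' 1 → fail=2;  out ∅∪∅=∅
  n21('acb'): parent n6 fail=12; on 'b' 12 → fail=13;  out ∅∪∅=∅
  n8('acac'): parent n7 fail=5; on 'c' 5 → fail=6;  out ∅∪{3}={3}
  n15('cbac'): parent n14 fail=2; on 'c' 2 → fail=3;  out {5}∪{0,3}={0,3,5}
  n18('abac'): parent n17 fail=2; on 'c' 2 → fail=3;  out ∅∪{0,3}={0,3}
  n22('acbb'): parent n21 fail=13; on 'b' 13→1 → fail=4;  out {7}∪{1}={1,7}
  n9('acaca'): parent n8 fail=6; on 'a' 6 → fail=7;  out ∅∪∅=∅
  n19('abacb'): parent n18 fail=3; on 'b' 3→6 → fail=21;  out ∅∪∅=∅
  n10('acacac'): parent n9 fail=7; on 'c' 7 → fail=8;  out {2}∪{3}={2,3}
  n20('abacbb'): parent n19 fail=21; on 'b' 21 → fail=22;  out {6}∪{1,7}={1,6,7}

Scan:
[0] read 'a'  n0⇒n5
[1] read 'b'  n5⇒n16
[2] read 'a'  n16⇒n17
[3] read 'c'  n17⇒n18  → match P0@[1:3],P3@[2:3]
[4] read 'b'  n18⇒n19
[5] read 'b'  n19⇒n20  → match P1@[4:5],P6@[0:5],P7@[2:5]
[6] read 'c'  n20⇒n12 ·f
[7] read 'a'  n12⇒n5 ·f
[8] read 'c'  n5⇒n6  → match P3@[7:8]
[9] read 'a'  n6⇒n7
[10] read 'c'  n7⇒n8  → match P3@[9:10]
[11] read 'b'  n8⇒n21 ·f
[12] read 'b'  n21⇒n22  → match P1@[11:12],P7@[9:12]
[13] read 'b'  n22⇒n4 ·f  → match P1@[12:13]
[14] read 'b'  n4⇒n4 ·f  → match P1@[13:14]
[15] read 'a'  n4⇒n2 ·f
[16] read 'b'  n2⇒n16 ·f
[17] read 'a'  n16⇒n17
[18] read 'c'  n17⇒n18  → match P0@[16:18],P3@[17:18]
[19] read 'a'  n18⇒n7 ·f
[20] read 'c'  n7⇒n8  → match P3@[19:20]
[21] read 'a'  n8⇒n9
[22] read 'c'  n9⇒n10  → match P2@[17:22],P3@[21:22]
[23] read 'a'  n10⇒n9 ·f
[24] read 'c'  n9⇒n10  → match P2@[19:24],P3@[23:24]
[25] read 'c'  n10⇒n12 ·f
[26] read 'a'  n12⇒n5 ·f
[27] read 'b'  n5⇒n16
[28] read 'b'  n16⇒n4 ·f  → match P1@[27:28]
[29] read 'c'  n4⇒n12 ·f
[30] read 'b'  n12⇒n13
[31] read 'a'  n13⇒n14
[32] read 'a'  n14⇒n11 ·f  → match P4@[30:32]
[33] read 'a'  n11⇒n5 ·f
[34] read 'a'  n5⇒n5 ·f
[35] read 'a'  n5⇒n5 ·f
[36] read 'b'  n5⇒n16
[37] read 'c'  n16⇒n12 ·f
[38] read 'b'  n12⇒n13
[39] read 'a'  n13⇒n14
[40] read 'a'  n14⇒n11 ·f  → match P4@[38:40]
[41] read 'b'  n11⇒n16 ·f
[42] read 'b'  n16⇒n4 ·f  → match P1@[41:42]
[43] read 'a'  n4⇒n2 ·f
[44] read 'a'  n2⇒n11  → match P4@[42:44]
[45] read 'b'  n11⇒n16 ·f
[46] read 'a'  n16⇒n17
[47] read 'a'  n17⇒n11 ·f  → match P4@[45:47]
[48] read 'b'  n11⇒n16 ·f
[49] read 'a'  n16⇒n17
[50] read 'a'  n17⇒n11 ·f  → match P4@[48:50]
[51] read 'b'  n11⇒n16 ·f
[52] read 'a'  n16⇒n17
[53] read 'c'  n17⇒n18  → match P0@[51:53],P3@[52:53]
[54] read 'a'  n18⇒n7 ·f
[55] read 'a'  n7⇒n5 ·f
[56] read 'a'  n5⇒n5 ·f
[57] read 'b'  n5⇒n16
[58] read 'a'  n16⇒n17
[59] read 'c'  n17⇒n18  → match P0@[57:59],P3@[58:59]
[60] read 'b'  n18⇒n19
[61] read 'b'  n19⇒n20  → match P1@[60:61],P6@[56:61],P7@[58:61]
[62] read 'b'  n20⇒n4 ·f  → match P1@[61:62]
[63] read 'a'  n4⇒n2 ·f
[64] read 'b'  n2⇒n16 ·f
[65] read 'a'  n16⇒n17
[66] read 'c'  n17⇒n18  → match P0@[64:66],P3@[65:66]
[67] read 'b'  n18⇒n19
[68] read 'b'  n19⇒n20  → match P1@[67:68],P6@[63:68],P7@[65:68]
[69] read 'c'  n20⇒n12 ·f
[70] read 'b'  n12⇒n13
[71] read 'a'  n13⇒n14
[72] read 'c'  n14⇒n15  → match P0@[70:72],P3@[71:72],P5@[69:72]
[73] read 'b'  n15⇒n21 ·f
[74] read 'a'  n21⇒n14 ·f
[75] read 'c'  n14⇒n15  → match P0@[73:75],P3@[74:75],P5@[72:75]
[76] read 'a'  n15⇒n7 ·f
[77] read 'c'  n7⇒n8  → match P3@[76:77]

Matches: [[3,0],[3,3],[5,1],[5,6],[5,7],[8,3],[10,3],[12,1],[12,7],[13,1],[14,1],[18,0],[18,3],[20,3],[22,2],[22,3],[24,2],[24,3],[28,1],[32,4],[40,4],[42,1],[44,4],[47,4],[50,4],[53,0],[53,3],[59,0],[59,3],[61,1],[61,6],[61,7],[62,1],[66,0],[66,3],[68,1],[68,6],[68,7],[72,0],[72,3],[72,5],[75,0],[75,3],[75,5],[77,3]]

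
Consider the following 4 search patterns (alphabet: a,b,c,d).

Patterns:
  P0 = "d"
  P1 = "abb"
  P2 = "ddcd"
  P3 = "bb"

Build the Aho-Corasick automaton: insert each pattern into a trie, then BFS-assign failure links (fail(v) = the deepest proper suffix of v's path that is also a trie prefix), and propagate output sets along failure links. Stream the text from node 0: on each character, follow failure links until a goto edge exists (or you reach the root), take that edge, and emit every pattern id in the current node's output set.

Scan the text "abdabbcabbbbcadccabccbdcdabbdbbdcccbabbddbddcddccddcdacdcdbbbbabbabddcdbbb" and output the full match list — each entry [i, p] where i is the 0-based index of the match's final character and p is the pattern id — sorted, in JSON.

Build automaton:
Trie nodes:
  0='ε' goto a→2 b→8 d→1
  1='d' goto d→5  ←P0
  2='a' goto b→3
  3='ab' goto b→4
  4='abb' goto ·  ←P1
  5='dd' goto c→6
  6='ddc' goto d→7
  7='ddcd' goto ·  ←P2
  8='b' goto b→9
  9='bb' goto ·  ←P3

BFS fail/out derivation:
  fail(1) 'd': from fail(0)=0 chase 'd': 0 ⇒ 0;  out={0}∪out(0)={0}
  fail(2) 'a': from fail(0)=0 chase 'a': 0 ⇒ 0;  out=∅∪out(0)=∅
  fail(8) 'b': from fail(0)=0 chase 'b': 0 ⇒ 0;  out=∅∪out(0)=∅
  fail(3) 'ab': from fail(2)=0 chase 'b': 0 ⇒ 8;  out=∅∪out(8)=∅
  fail(5) 'dd': from fail(1)=0 chase 'd': 0 ⇒ 1;  out=∅∪out(1)={0}
  fail(9) 'bb': from fail(8)=0 chase 'b': 0 ⇒ 8;  out={3}∪out(8)={3}
  fail(4) 'abb': from fail(3)=8 chase 'b': 8 ⇒ 9;  out={1}∪out(9)={1,3}
  fail(6) 'ddc': from fail(5)=1 chase 'c': 1→0 ⇒ 0;  out=∅∪out(0)=∅
  fail(7) 'ddcd': from fail(6)=0 chase 'd': 0 ⇒ 1;  out={2}∪out(1)={0,2}

Text stream:
i=0 'a': node 0→2
i=1 'b': node 2→3
i=2 'd': node 3→1 (via fail)  emit P0@[2:2]
i=3 'a': node 1→2 (via fail)
i=4 'b': node 2→3
i=5 'b': node 3→4  emit P1@[3:5],P3@[4:5]
i=6 'c': node 4→0 (via fail)
i=7 'a': node 0→2
i=8 'b': node 2→3
i=9 'b': node 3→4  emit P1@[7:9],P3@[8:9]
i=10 'b': node 4→9 (via fail)  emit P3@[9:10]
i=11 'b': node 9→9 (via fail)  emit P3@[10:11]
i=12 'c': node 9→0 (via fail)
i=13 'a': node 0→2
i=14 'd': node 2→1 (via fail)  emit P0@[14:14]
i=15 'c': node 1→0 (via fail)
i=16 'c': node 0→0
i=17 'a': node 0→2
i=18 'b': node 2→3
i=19 'c': node 3→0 (via fail)
i=20 'c': node 0→0
i=21 'b': node 0→8
i=22 'd': node 8→1 (via fail)  emit P0@[22:22]
i=23 'c': node 1→0 (via fail)
i=24 'd': node 0→1  emit P0@[24:24]
i=25 'a': node 1→2 (via fail)
i=26 'b': node 2→3
i=27 'b': node 3→4  emit P1@[25:27],P3@[26:27]
i=28 'd': node 4→1 (via fail)  emit P0@[28:28]
i=29 'b': node 1→8 (via fail)
i=30 'b': node 8→9  emit P3@[29:30]
i=31 'd': node 9→1 (via fail)  emit P0@[31:31]
i=32 'c': node 1→0 (via fail)
i=33 'c': node 0→0
i=34 'c': node 0→0
i=35 'b': node 0→8
i=36 'a': node 8→2 (via fail)
i=37 'b': node 2→3
i=38 'b': node 3→4  emit P1@[36:38],P3@[37:38]
i=39 'd': node 4→1 (via fail)  emit P0@[39:39]
i=40 'd': node 1→5  emit P0@[40:40]
i=41 'b': node 5→8 (via fail)
i=42 'd': node 8→1 (via fail)  emit P0@[42:42]
i=43 'd': node 1→5  emit P0@[43:43]
i=44 'c': node 5→6
i=45 'd': node 6→7  emit P0@[45:45],P2@[42:45]
i=46 'd': node 7→5 (via fail)  emit P0@[46:46]
i=47 'c': node 5→6
i=48 'c': node 6→0 (via fail)
i=49 'd': node 0→1  emit P0@[49:49]
i=50 'd': node 1→5  emit P0@[50:50]
i=51 'c': node 5→6
i=52 'd': node 6→7  emit P0@[52:52],P2@[49:52]
i=53 'a': node 7→2 (via fail)
i=54 'c': node 2→0 (via fail)
i=55 'd': node 0→1  emit P0@[55:55]
i=56 'c': node 1→0 (via fail)
i=57 'd': node 0→1  emit P0@[57:57]
i=58 'b': node 1→8 (via fail)
i=59 'b': node 8→9  emit P3@[58:59]
i=60 'b': node 9→9 (via fail)  emit P3@[59:60]
i=61 'b': node 9→9 (via fail)  emit P3@[60:61]
i=62 'a': node 9→2 (via fail)
i=63 'b': node 2→3
i=64 'b': node 3→4  emit P1@[62:64],P3@[63:64]
i=65 'a': node 4→2 (via fail)
i=66 'b': node 2→3
i=67 'd': node 3→1 (via fail)  emit P0@[67:67]
i=68 'd': node 1→5  emit P0@[68:68]
i=69 'c': node 5→6
i=70 'd': node 6→7  emit P0@[70:70],P2@[67:70]
i=71 'b': node 7→8 (via fail)
i=72 'b': node 8→9  emit P3@[71:72]
i=73 'b': node 9→9 (via fail)  emit P3@[72:73]

Result: [[2,0],[5,1],[5,3],[9,1],[9,3],[10,3],[11,3],[14,0],[22,0],[24,0],[27,1],[27,3],[28,0],[30,3],[31,0],[38,1],[38,3],[39,0],[40,0],[42,0],[43,0],[45,0],[45,2],[46,0],[49,0],[50,0],[52,0],[52,2],[55,0],[57,0],[59,3],[60,3],[61,3],[64,1],[64,3],[67,0],[68,0],[70,0],[70,2],[72,3],[73,3]]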